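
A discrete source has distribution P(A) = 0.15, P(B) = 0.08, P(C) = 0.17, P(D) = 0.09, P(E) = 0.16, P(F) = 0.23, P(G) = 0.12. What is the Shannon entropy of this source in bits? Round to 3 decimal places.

H = −Σ pᵢ log₂ pᵢ.
−0.15·log₂(0.15) = 0.4105
−0.08·log₂(0.08) = 0.2915
−0.17·log₂(0.17) = 0.4346
−0.09·log₂(0.09) = 0.3127
−0.16·log₂(0.16) = 0.4230
−0.23·log₂(0.23) = 0.4877
−0.12·log₂(0.12) = 0.3671
Sum ≈ 2.7270 → 2.727 bits.

2.727 bits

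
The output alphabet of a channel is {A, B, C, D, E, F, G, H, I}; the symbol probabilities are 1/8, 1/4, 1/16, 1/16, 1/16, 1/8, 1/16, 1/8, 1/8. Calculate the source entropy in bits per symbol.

3 bits

Each probability is a power of 1/2, so log₂(1/p) is an integer.
H = Σ p·log₂(1/p) = 1/8·3 + 1/4·2 + 1/16·4 + 1/16·4 + 1/16·4 + 1/8·3 + 1/16·4 + 1/8·3 + 1/8·3 = 3 bits.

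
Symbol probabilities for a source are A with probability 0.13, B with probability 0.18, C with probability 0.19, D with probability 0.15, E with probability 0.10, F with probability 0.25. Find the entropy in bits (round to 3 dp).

H = −Σ pᵢ log₂ pᵢ.
−0.13·log₂(0.13) = 0.3826
−0.18·log₂(0.18) = 0.4453
−0.19·log₂(0.19) = 0.4552
−0.15·log₂(0.15) = 0.4105
−0.10·log₂(0.10) = 0.3322
−0.25·log₂(0.25) = 0.5000
Sum ≈ 2.5259 → 2.526 bits.

2.526 bits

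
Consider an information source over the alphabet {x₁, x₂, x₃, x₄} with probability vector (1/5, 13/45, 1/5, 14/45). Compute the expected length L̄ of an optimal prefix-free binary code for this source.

Repeatedly combine the two least-probable nodes; the expected code length is the sum of the merged weights.
merge 1/5 + 1/5 → 2/5
merge 13/45 + 14/45 → 3/5
merge 2/5 + 3/5 → 1
L = 2/5 + 3/5 + 1 = 2 bits/symbol.

2 bits/symbol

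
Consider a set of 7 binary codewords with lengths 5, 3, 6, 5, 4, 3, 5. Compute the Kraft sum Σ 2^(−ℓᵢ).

0.421875

With common denominator 2^6 = 64: Σ 2^(−ℓᵢ) = 2/64 + 8/64 + 1/64 + 2/64 + 4/64 + 8/64 + 2/64 = 27/64 = 0.421875.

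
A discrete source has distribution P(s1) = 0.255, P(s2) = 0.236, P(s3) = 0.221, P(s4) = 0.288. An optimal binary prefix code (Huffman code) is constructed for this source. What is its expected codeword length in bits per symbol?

2 bits/symbol

Repeatedly combine the two least-probable nodes; the expected code length is the sum of the merged weights.
merge 221/1000 + 59/250 → 457/1000
merge 51/200 + 36/125 → 543/1000
merge 457/1000 + 543/1000 → 1
L = 457/1000 + 543/1000 + 1 = 2 bits/symbol.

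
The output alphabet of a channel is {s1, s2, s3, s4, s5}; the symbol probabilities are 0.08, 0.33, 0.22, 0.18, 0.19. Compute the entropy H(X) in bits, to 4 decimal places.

H = −Σ pᵢ log₂ pᵢ.
−0.08·log₂(0.08) = 0.2915
−0.33·log₂(0.33) = 0.5278
−0.22·log₂(0.22) = 0.4806
−0.18·log₂(0.18) = 0.4453
−0.19·log₂(0.19) = 0.4552
Sum ≈ 2.2004 → 2.2004 bits.

2.2004 bits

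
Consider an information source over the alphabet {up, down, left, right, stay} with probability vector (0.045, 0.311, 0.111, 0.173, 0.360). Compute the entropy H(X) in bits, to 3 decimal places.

2.046 bits

H = −Σ pᵢ log₂ pᵢ.
−0.045·log₂(0.045) = 0.2013
−0.311·log₂(0.311) = 0.5240
−0.111·log₂(0.111) = 0.3520
−0.173·log₂(0.173) = 0.4379
−0.360·log₂(0.360) = 0.5306
Sum ≈ 2.0459 → 2.046 bits.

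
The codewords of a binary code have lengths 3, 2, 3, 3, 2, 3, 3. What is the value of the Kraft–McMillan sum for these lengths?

1.125

With common denominator 2^3 = 8: Σ 2^(−ℓᵢ) = 1/8 + 2/8 + 1/8 + 1/8 + 2/8 + 1/8 + 1/8 = 9/8 = 1.125.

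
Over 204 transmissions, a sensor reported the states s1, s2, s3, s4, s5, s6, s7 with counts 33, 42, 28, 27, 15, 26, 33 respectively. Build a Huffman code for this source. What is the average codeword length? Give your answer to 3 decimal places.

Probabilities are the counts divided by 204.
Repeatedly combine the two least-probable nodes; the expected code length is the sum of the merged weights.
merge 5/68 + 13/102 → 41/204
merge 9/68 + 7/51 → 55/204
merge 11/68 + 11/68 → 11/34
merge 41/204 + 7/34 → 83/204
merge 55/204 + 11/34 → 121/204
merge 83/204 + 121/204 → 1
L = 41/204 + 55/204 + 11/34 + 83/204 + 121/204 + 1 = 95/34 ≈ 2.794 bits/symbol.

2.794 bits/symbol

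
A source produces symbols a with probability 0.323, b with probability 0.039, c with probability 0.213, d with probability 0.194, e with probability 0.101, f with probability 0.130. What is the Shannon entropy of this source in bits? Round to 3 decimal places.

2.360 bits

H = −Σ pᵢ log₂ pᵢ.
−0.323·log₂(0.323) = 0.5266
−0.039·log₂(0.039) = 0.1825
−0.213·log₂(0.213) = 0.4752
−0.194·log₂(0.194) = 0.4590
−0.101·log₂(0.101) = 0.3341
−0.130·log₂(0.130) = 0.3826
Sum ≈ 2.3601 → 2.360 bits.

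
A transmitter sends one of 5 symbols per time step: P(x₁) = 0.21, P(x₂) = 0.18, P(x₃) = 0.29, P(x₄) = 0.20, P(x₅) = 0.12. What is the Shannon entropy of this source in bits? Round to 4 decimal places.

2.2675 bits

H = −Σ pᵢ log₂ pᵢ.
−0.21·log₂(0.21) = 0.4728
−0.18·log₂(0.18) = 0.4453
−0.29·log₂(0.29) = 0.5179
−0.20·log₂(0.20) = 0.4644
−0.12·log₂(0.12) = 0.3671
Sum ≈ 2.2675 → 2.2675 bits.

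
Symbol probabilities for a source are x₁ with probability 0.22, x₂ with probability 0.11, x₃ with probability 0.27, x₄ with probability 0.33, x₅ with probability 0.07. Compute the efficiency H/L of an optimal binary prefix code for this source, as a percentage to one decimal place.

98.0%

Entropy H = −Σ p log₂ p ≈ 2.1373 bits.
Huffman merges: 7/100+11/100→9/50; 9/50+11/50→2/5; 27/100+33/100→3/5; 2/5+3/5→1. L = 109/50 ≈ 2.1800.
Efficiency = H/L = 2.1373/2.1800 = 98.0%.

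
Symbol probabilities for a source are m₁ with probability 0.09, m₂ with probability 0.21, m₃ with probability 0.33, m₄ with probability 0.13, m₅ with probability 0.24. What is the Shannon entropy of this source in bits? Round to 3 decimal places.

H = −Σ pᵢ log₂ pᵢ.
−0.09·log₂(0.09) = 0.3127
−0.21·log₂(0.21) = 0.4728
−0.33·log₂(0.33) = 0.5278
−0.13·log₂(0.13) = 0.3826
−0.24·log₂(0.24) = 0.4941
Sum ≈ 2.1901 → 2.190 bits.

2.190 bits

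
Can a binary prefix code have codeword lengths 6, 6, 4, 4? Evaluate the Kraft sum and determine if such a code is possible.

0.15625; yes

With common denominator 2^6 = 64: Σ 2^(−ℓᵢ) = 1/64 + 1/64 + 4/64 + 4/64 = 10/64 = 0.15625.
Kraft's inequality requires Σ ≤ 1; here Σ = 0.15625 ≤ 1, so such a prefix code exists.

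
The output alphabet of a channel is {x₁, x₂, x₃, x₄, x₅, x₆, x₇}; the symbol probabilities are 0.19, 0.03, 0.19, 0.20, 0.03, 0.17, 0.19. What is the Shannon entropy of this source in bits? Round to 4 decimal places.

H = −Σ pᵢ log₂ pᵢ.
−0.19·log₂(0.19) = 0.4552
−0.03·log₂(0.03) = 0.1518
−0.19·log₂(0.19) = 0.4552
−0.20·log₂(0.20) = 0.4644
−0.03·log₂(0.03) = 0.1518
−0.17·log₂(0.17) = 0.4346
−0.19·log₂(0.19) = 0.4552
Sum ≈ 2.5682 → 2.5682 bits.

2.5682 bits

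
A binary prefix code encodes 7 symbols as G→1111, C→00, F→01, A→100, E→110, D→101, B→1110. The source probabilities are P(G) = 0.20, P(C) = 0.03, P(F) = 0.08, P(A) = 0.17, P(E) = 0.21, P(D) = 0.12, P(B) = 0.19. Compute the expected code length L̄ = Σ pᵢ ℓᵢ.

3.28 bits/symbol

L̄ = Σ pᵢ·ℓᵢ = 0.20·4 + 0.03·2 + 0.08·2 + 0.17·3 + 0.21·3 + 0.12·3 + 0.19·4 = 3.28 bits/symbol.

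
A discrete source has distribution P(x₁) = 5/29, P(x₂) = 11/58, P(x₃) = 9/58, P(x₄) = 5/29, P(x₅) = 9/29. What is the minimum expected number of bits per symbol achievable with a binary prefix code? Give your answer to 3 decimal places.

Repeatedly combine the two least-probable nodes; the expected code length is the sum of the merged weights.
merge 9/58 + 5/29 → 19/58
merge 5/29 + 11/58 → 21/58
merge 9/29 + 19/58 → 37/58
merge 21/58 + 37/58 → 1
L = 19/58 + 21/58 + 37/58 + 1 = 135/58 ≈ 2.328 bits/symbol.

2.328 bits/symbol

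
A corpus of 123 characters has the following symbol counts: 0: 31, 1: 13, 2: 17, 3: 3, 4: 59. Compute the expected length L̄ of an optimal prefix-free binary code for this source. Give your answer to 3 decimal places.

1.919 bits/symbol

Probabilities are the counts divided by 123.
Repeatedly combine the two least-probable nodes; the expected code length is the sum of the merged weights.
merge 1/41 + 13/123 → 16/123
merge 16/123 + 17/123 → 11/41
merge 31/123 + 11/41 → 64/123
merge 59/123 + 64/123 → 1
L = 16/123 + 11/41 + 64/123 + 1 = 236/123 ≈ 1.919 bits/symbol.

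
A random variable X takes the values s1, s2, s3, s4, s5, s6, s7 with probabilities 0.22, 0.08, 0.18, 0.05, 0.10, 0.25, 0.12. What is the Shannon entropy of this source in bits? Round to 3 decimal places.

2.633 bits

H = −Σ pᵢ log₂ pᵢ.
−0.22·log₂(0.22) = 0.4806
−0.08·log₂(0.08) = 0.2915
−0.18·log₂(0.18) = 0.4453
−0.05·log₂(0.05) = 0.2161
−0.10·log₂(0.10) = 0.3322
−0.25·log₂(0.25) = 0.5000
−0.12·log₂(0.12) = 0.3671
Sum ≈ 2.6327 → 2.633 bits.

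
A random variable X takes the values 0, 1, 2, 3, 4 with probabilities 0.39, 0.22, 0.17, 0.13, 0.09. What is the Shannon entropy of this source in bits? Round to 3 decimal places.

H = −Σ pᵢ log₂ pᵢ.
−0.39·log₂(0.39) = 0.5298
−0.22·log₂(0.22) = 0.4806
−0.17·log₂(0.17) = 0.4346
−0.13·log₂(0.13) = 0.3826
−0.09·log₂(0.09) = 0.3127
Sum ≈ 2.1403 → 2.140 bits.

2.140 bits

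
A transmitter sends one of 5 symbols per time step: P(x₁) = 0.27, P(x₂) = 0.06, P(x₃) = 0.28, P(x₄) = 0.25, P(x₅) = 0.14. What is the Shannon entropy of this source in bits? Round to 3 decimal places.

H = −Σ pᵢ log₂ pᵢ.
−0.27·log₂(0.27) = 0.5100
−0.06·log₂(0.06) = 0.2435
−0.28·log₂(0.28) = 0.5142
−0.25·log₂(0.25) = 0.5000
−0.14·log₂(0.14) = 0.3971
Sum ≈ 2.1649 → 2.165 bits.

2.165 bits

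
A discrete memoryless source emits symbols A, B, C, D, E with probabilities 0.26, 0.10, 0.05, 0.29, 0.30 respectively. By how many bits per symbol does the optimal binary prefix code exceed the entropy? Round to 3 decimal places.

0.057 bits

Entropy H = −Σ p log₂ p ≈ 2.0926 bits.
Huffman merges: 1/20+1/10→3/20; 3/20+13/50→41/100; 29/100+3/10→59/100; 41/100+59/100→1. L = 43/20 ≈ 2.1500.
L − H = 2.1500 − 2.0926 = 0.057 bits.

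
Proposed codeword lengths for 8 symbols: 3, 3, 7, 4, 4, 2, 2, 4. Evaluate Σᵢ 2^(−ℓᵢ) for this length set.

0.9453125

With common denominator 2^7 = 128: Σ 2^(−ℓᵢ) = 16/128 + 16/128 + 1/128 + 8/128 + 8/128 + 32/128 + 32/128 + 8/128 = 121/128 = 0.9453125.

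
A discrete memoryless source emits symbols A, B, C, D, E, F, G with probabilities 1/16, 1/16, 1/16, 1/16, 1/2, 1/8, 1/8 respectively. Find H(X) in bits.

Each probability is a power of 1/2, so log₂(1/p) is an integer.
H = Σ p·log₂(1/p) = 1/16·4 + 1/16·4 + 1/16·4 + 1/16·4 + 1/2·1 + 1/8·3 + 1/8·3 = 2.25 bits.

2.25 bits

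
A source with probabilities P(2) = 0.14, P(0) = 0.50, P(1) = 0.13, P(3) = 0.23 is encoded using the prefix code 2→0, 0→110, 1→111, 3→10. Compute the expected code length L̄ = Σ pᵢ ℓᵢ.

L̄ = Σ pᵢ·ℓᵢ = 0.14·1 + 0.50·3 + 0.13·3 + 0.23·2 = 2.49 bits/symbol.

2.49 bits/symbol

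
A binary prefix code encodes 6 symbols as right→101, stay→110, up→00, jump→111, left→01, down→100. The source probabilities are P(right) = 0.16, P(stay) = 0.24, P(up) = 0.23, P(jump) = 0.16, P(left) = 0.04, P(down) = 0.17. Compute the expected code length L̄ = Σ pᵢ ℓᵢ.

2.73 bits/symbol

L̄ = Σ pᵢ·ℓᵢ = 0.16·3 + 0.24·3 + 0.23·2 + 0.16·3 + 0.04·2 + 0.17·3 = 2.73 bits/symbol.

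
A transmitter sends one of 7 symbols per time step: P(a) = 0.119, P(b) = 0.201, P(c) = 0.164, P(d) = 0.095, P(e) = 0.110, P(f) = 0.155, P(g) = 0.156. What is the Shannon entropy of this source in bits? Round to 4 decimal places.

2.7664 bits

H = −Σ pᵢ log₂ pᵢ.
−0.119·log₂(0.119) = 0.3654
−0.201·log₂(0.201) = 0.4653
−0.164·log₂(0.164) = 0.4278
−0.095·log₂(0.095) = 0.3226
−0.110·log₂(0.110) = 0.3503
−0.155·log₂(0.155) = 0.4169
−0.156·log₂(0.156) = 0.4181
Sum ≈ 2.7664 → 2.7664 bits.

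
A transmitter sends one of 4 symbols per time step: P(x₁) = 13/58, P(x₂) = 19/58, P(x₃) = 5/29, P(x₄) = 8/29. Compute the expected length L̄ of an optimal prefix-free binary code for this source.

Repeatedly combine the two least-probable nodes; the expected code length is the sum of the merged weights.
merge 5/29 + 13/58 → 23/58
merge 8/29 + 19/58 → 35/58
merge 23/58 + 35/58 → 1
L = 23/58 + 35/58 + 1 = 2 bits/symbol.

2 bits/symbol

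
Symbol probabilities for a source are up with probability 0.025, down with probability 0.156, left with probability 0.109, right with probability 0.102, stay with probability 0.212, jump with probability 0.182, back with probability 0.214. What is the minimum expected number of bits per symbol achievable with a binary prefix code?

2.701 bits/symbol

Repeatedly combine the two least-probable nodes; the expected code length is the sum of the merged weights.
merge 1/40 + 51/500 → 127/1000
merge 109/1000 + 127/1000 → 59/250
merge 39/250 + 91/500 → 169/500
merge 53/250 + 107/500 → 213/500
merge 59/250 + 169/500 → 287/500
merge 213/500 + 287/500 → 1
L = 127/1000 + 59/250 + 169/500 + 213/500 + 287/500 + 1 = 2701/1000 = 2.701 bits/symbol.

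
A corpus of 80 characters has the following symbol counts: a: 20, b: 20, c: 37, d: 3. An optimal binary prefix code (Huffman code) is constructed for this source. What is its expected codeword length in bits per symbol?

1.825 bits/symbol

Probabilities are the counts divided by 80.
Repeatedly combine the two least-probable nodes; the expected code length is the sum of the merged weights.
merge 3/80 + 1/4 → 23/80
merge 1/4 + 23/80 → 43/80
merge 37/80 + 43/80 → 1
L = 23/80 + 43/80 + 1 = 73/40 = 1.825 bits/symbol.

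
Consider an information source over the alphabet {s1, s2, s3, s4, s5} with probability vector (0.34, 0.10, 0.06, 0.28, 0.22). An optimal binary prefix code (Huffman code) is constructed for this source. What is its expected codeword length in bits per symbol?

2.16 bits/symbol

Repeatedly combine the two least-probable nodes; the expected code length is the sum of the merged weights.
merge 3/50 + 1/10 → 4/25
merge 4/25 + 11/50 → 19/50
merge 7/25 + 17/50 → 31/50
merge 19/50 + 31/50 → 1
L = 4/25 + 19/50 + 31/50 + 1 = 54/25 = 2.16 bits/symbol.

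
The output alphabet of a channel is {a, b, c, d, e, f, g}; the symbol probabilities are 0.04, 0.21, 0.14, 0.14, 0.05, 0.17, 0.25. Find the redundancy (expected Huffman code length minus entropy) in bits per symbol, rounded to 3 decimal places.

0.027 bits

Entropy H = −Σ p log₂ p ≈ 2.6035 bits.
Huffman merges: 1/25+1/20→9/100; 9/100+7/50→23/100; 7/50+17/100→31/100; 21/100+23/100→11/25; 1/4+31/100→14/25; 11/25+14/25→1. L = 263/100 ≈ 2.6300.
L − H = 2.6300 − 2.6035 = 0.027 bits.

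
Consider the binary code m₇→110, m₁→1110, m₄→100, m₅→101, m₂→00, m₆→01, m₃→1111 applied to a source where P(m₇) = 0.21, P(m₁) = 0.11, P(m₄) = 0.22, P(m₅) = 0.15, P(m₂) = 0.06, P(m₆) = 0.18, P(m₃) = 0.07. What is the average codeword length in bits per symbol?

L̄ = Σ pᵢ·ℓᵢ = 0.21·3 + 0.11·4 + 0.22·3 + 0.15·3 + 0.06·2 + 0.18·2 + 0.07·4 = 2.94 bits/symbol.

2.94 bits/symbol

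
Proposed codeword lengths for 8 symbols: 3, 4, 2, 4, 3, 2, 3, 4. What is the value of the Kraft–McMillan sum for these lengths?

1.0625

With common denominator 2^4 = 16: Σ 2^(−ℓᵢ) = 2/16 + 1/16 + 4/16 + 1/16 + 2/16 + 4/16 + 2/16 + 1/16 = 17/16 = 1.0625.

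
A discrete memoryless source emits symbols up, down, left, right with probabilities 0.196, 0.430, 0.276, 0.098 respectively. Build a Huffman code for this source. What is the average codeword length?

Repeatedly combine the two least-probable nodes; the expected code length is the sum of the merged weights.
merge 49/500 + 49/250 → 147/500
merge 69/250 + 147/500 → 57/100
merge 43/100 + 57/100 → 1
L = 147/500 + 57/100 + 1 = 233/125 = 1.864 bits/symbol.

1.864 bits/symbol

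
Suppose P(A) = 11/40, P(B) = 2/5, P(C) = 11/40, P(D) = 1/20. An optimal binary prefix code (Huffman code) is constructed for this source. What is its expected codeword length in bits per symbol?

Repeatedly combine the two least-probable nodes; the expected code length is the sum of the merged weights.
merge 1/20 + 11/40 → 13/40
merge 11/40 + 13/40 → 3/5
merge 2/5 + 3/5 → 1
L = 13/40 + 3/5 + 1 = 77/40 = 1.925 bits/symbol.

1.925 bits/symbol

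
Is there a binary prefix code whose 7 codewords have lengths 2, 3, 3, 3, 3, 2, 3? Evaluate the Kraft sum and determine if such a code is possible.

With common denominator 2^3 = 8: Σ 2^(−ℓᵢ) = 2/8 + 1/8 + 1/8 + 1/8 + 1/8 + 2/8 + 1/8 = 9/8 = 1.125.
Kraft's inequality requires Σ ≤ 1; here Σ = 1.125 > 1, so no such prefix code exists.

1.125; no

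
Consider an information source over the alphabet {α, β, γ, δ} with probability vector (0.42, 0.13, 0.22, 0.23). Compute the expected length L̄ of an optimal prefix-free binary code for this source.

1.93 bits/symbol

Repeatedly combine the two least-probable nodes; the expected code length is the sum of the merged weights.
merge 13/100 + 11/50 → 7/20
merge 23/100 + 7/20 → 29/50
merge 21/50 + 29/50 → 1
L = 7/20 + 29/50 + 1 = 193/100 = 1.93 bits/symbol.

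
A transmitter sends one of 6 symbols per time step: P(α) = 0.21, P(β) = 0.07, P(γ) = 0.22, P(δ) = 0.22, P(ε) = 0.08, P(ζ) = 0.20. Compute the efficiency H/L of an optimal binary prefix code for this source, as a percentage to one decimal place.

98.3%

Entropy H = −Σ p log₂ p ≈ 2.4584 bits.
Huffman merges: 7/100+2/25→3/20; 3/20+1/5→7/20; 21/100+11/50→43/100; 11/50+7/20→57/100; 43/100+57/100→1. L = 5/2 ≈ 2.5000.
Efficiency = H/L = 2.4584/2.5000 = 98.3%.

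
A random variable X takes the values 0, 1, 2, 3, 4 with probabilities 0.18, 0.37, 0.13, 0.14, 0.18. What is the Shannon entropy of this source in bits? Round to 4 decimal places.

H = −Σ pᵢ log₂ pᵢ.
−0.18·log₂(0.18) = 0.4453
−0.37·log₂(0.37) = 0.5307
−0.13·log₂(0.13) = 0.3826
−0.14·log₂(0.14) = 0.3971
−0.18·log₂(0.18) = 0.4453
Sum ≈ 2.2011 → 2.2011 bits.

2.2011 bits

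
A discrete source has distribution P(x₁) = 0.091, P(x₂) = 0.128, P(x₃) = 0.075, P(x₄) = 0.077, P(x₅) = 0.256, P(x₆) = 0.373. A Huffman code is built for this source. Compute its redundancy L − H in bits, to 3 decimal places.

0.076 bits

Entropy H = −Σ p log₂ p ≈ 2.2933 bits.
Huffman merges: 3/40+77/1000→19/125; 91/1000+16/125→219/1000; 19/125+219/1000→371/1000; 32/125+371/1000→627/1000; 373/1000+627/1000→1. L = 2369/1000 ≈ 2.3690.
L − H = 2.3690 − 2.2933 = 0.076 bits.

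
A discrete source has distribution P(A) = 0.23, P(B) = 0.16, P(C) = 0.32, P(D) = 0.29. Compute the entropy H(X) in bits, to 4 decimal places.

1.9546 bits

H = −Σ pᵢ log₂ pᵢ.
−0.23·log₂(0.23) = 0.4877
−0.16·log₂(0.16) = 0.4230
−0.32·log₂(0.32) = 0.5260
−0.29·log₂(0.29) = 0.5179
Sum ≈ 1.9546 → 1.9546 bits.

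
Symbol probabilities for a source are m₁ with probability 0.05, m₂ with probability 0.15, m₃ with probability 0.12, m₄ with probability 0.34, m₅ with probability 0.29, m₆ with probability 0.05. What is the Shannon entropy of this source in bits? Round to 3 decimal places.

H = −Σ pᵢ log₂ pᵢ.
−0.05·log₂(0.05) = 0.2161
−0.15·log₂(0.15) = 0.4105
−0.12·log₂(0.12) = 0.3671
−0.34·log₂(0.34) = 0.5292
−0.29·log₂(0.29) = 0.5179
−0.05·log₂(0.05) = 0.2161
Sum ≈ 2.2569 → 2.257 bits.

2.257 bits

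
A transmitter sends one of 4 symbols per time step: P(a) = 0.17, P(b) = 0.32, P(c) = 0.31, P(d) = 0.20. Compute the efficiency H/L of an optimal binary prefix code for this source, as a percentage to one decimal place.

97.4%

Entropy H = −Σ p log₂ p ≈ 1.9488 bits.
Huffman merges: 17/100+1/5→37/100; 31/100+8/25→63/100; 37/100+63/100→1. L = 2 ≈ 2.0000.
Efficiency = H/L = 1.9488/2.0000 = 97.4%.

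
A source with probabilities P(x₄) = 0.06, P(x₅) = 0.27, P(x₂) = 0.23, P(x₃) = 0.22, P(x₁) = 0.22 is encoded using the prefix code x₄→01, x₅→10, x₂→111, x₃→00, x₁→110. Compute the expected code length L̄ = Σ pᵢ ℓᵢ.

L̄ = Σ pᵢ·ℓᵢ = 0.06·2 + 0.27·2 + 0.23·3 + 0.22·2 + 0.22·3 = 2.45 bits/symbol.

2.45 bits/symbol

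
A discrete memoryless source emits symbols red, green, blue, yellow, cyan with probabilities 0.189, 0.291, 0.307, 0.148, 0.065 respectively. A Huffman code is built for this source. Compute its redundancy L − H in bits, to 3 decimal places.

Entropy H = −Σ p log₂ p ≈ 2.1598 bits.
Huffman merges: 13/200+37/250→213/1000; 189/1000+213/1000→201/500; 291/1000+307/1000→299/500; 201/500+299/500→1. L = 2213/1000 ≈ 2.2130.
L − H = 2.2130 − 2.1598 = 0.053 bits.

0.053 bits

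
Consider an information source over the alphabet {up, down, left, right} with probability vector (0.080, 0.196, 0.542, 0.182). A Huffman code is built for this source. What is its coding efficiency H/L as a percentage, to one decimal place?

Entropy H = −Σ p log₂ p ≈ 1.6786 bits.
Huffman merges: 2/25+91/500→131/500; 49/250+131/500→229/500; 229/500+271/500→1. L = 43/25 ≈ 1.7200.
Efficiency = H/L = 1.6786/1.7200 = 97.6%.

97.6%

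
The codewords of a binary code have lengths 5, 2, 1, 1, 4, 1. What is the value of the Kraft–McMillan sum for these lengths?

1.84375

With common denominator 2^5 = 32: Σ 2^(−ℓᵢ) = 1/32 + 8/32 + 16/32 + 16/32 + 2/32 + 16/32 = 59/32 = 1.84375.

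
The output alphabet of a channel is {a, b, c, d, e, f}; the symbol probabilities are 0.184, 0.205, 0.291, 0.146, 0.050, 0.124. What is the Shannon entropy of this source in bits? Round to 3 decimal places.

2.431 bits

H = −Σ pᵢ log₂ pᵢ.
−0.184·log₂(0.184) = 0.4494
−0.205·log₂(0.205) = 0.4687
−0.291·log₂(0.291) = 0.5182
−0.146·log₂(0.146) = 0.4053
−0.050·log₂(0.050) = 0.2161
−0.124·log₂(0.124) = 0.3734
Sum ≈ 2.4311 → 2.431 bits.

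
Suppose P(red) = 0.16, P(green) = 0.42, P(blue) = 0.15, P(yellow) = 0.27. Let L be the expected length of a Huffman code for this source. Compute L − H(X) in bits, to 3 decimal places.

0.021 bits

Entropy H = −Σ p log₂ p ≈ 1.8692 bits.
Huffman merges: 3/20+4/25→31/100; 27/100+31/100→29/50; 21/50+29/50→1. L = 189/100 ≈ 1.8900.
L − H = 1.8900 − 1.8692 = 0.021 bits.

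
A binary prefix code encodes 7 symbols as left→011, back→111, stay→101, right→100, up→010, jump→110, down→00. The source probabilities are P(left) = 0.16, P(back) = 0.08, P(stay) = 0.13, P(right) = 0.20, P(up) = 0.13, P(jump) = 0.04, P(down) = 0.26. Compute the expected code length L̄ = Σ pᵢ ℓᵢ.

L̄ = Σ pᵢ·ℓᵢ = 0.16·3 + 0.08·3 + 0.13·3 + 0.20·3 + 0.13·3 + 0.04·3 + 0.26·2 = 2.74 bits/symbol.

2.74 bits/symbol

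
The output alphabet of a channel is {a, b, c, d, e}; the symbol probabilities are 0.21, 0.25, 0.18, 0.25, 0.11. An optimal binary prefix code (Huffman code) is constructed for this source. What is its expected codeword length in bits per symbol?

2.29 bits/symbol

Repeatedly combine the two least-probable nodes; the expected code length is the sum of the merged weights.
merge 11/100 + 9/50 → 29/100
merge 21/100 + 1/4 → 23/50
merge 1/4 + 29/100 → 27/50
merge 23/50 + 27/50 → 1
L = 29/100 + 23/50 + 27/50 + 1 = 229/100 = 2.29 bits/symbol.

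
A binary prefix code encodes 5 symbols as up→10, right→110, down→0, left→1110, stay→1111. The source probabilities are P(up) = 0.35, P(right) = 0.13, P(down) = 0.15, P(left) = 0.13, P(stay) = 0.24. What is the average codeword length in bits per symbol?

2.72 bits/symbol

L̄ = Σ pᵢ·ℓᵢ = 0.35·2 + 0.13·3 + 0.15·1 + 0.13·4 + 0.24·4 = 2.72 bits/symbol.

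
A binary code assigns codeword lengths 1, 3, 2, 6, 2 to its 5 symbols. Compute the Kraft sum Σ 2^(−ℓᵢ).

With common denominator 2^6 = 64: Σ 2^(−ℓᵢ) = 32/64 + 8/64 + 16/64 + 1/64 + 16/64 = 73/64 = 1.140625.

1.140625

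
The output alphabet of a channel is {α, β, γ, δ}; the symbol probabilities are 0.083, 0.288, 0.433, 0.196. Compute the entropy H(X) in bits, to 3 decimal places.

1.799 bits

H = −Σ pᵢ log₂ pᵢ.
−0.083·log₂(0.083) = 0.2980
−0.288·log₂(0.288) = 0.5172
−0.433·log₂(0.433) = 0.5229
−0.196·log₂(0.196) = 0.4608
Sum ≈ 1.7989 → 1.799 bits.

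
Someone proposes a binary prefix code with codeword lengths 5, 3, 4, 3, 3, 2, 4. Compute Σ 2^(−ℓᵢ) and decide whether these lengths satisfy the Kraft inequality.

With common denominator 2^5 = 32: Σ 2^(−ℓᵢ) = 1/32 + 4/32 + 2/32 + 4/32 + 4/32 + 8/32 + 2/32 = 25/32 = 0.78125.
Kraft's inequality requires Σ ≤ 1; here Σ = 0.78125 ≤ 1, so such a prefix code exists.

0.78125; yes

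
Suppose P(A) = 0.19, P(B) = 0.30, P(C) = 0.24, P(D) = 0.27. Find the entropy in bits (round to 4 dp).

1.9805 bits

H = −Σ pᵢ log₂ pᵢ.
−0.19·log₂(0.19) = 0.4552
−0.30·log₂(0.30) = 0.5211
−0.24·log₂(0.24) = 0.4941
−0.27·log₂(0.27) = 0.5100
Sum ≈ 1.9805 → 1.9805 bits.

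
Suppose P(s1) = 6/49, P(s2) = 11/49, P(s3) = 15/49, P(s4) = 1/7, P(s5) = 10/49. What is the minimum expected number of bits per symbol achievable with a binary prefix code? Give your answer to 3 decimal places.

Repeatedly combine the two least-probable nodes; the expected code length is the sum of the merged weights.
merge 6/49 + 1/7 → 13/49
merge 10/49 + 11/49 → 3/7
merge 13/49 + 15/49 → 4/7
merge 3/7 + 4/7 → 1
L = 13/49 + 3/7 + 4/7 + 1 = 111/49 ≈ 2.265 bits/symbol.

2.265 bits/symbol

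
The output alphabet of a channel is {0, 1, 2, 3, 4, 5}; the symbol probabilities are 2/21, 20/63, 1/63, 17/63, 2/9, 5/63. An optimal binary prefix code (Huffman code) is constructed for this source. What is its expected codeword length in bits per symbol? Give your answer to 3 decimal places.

2.286 bits/symbol

Repeatedly combine the two least-probable nodes; the expected code length is the sum of the merged weights.
merge 1/63 + 5/63 → 2/21
merge 2/21 + 2/21 → 4/21
merge 4/21 + 2/9 → 26/63
merge 17/63 + 20/63 → 37/63
merge 26/63 + 37/63 → 1
L = 2/21 + 4/21 + 26/63 + 37/63 + 1 = 16/7 ≈ 2.286 bits/symbol.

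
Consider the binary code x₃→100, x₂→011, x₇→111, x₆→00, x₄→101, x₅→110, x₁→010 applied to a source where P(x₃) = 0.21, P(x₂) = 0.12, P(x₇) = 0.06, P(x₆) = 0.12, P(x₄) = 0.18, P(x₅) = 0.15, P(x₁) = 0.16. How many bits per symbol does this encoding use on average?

L̄ = Σ pᵢ·ℓᵢ = 0.21·3 + 0.12·3 + 0.06·3 + 0.12·2 + 0.18·3 + 0.15·3 + 0.16·3 = 2.88 bits/symbol.

2.88 bits/symbol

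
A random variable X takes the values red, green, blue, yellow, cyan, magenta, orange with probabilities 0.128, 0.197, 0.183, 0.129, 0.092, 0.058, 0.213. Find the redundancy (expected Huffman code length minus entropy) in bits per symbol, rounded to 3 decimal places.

0.039 bits

Entropy H = −Σ p log₂ p ≈ 2.7010 bits.
Huffman merges: 29/500+23/250→3/20; 16/125+129/1000→257/1000; 3/20+183/1000→333/1000; 197/1000+213/1000→41/100; 257/1000+333/1000→59/100; 41/100+59/100→1. L = 137/50 ≈ 2.7400.
L − H = 2.7400 − 2.7010 = 0.039 bits.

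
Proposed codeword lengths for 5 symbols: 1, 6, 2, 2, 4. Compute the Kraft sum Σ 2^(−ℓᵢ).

With common denominator 2^6 = 64: Σ 2^(−ℓᵢ) = 32/64 + 1/64 + 16/64 + 16/64 + 4/64 = 69/64 = 1.078125.

1.078125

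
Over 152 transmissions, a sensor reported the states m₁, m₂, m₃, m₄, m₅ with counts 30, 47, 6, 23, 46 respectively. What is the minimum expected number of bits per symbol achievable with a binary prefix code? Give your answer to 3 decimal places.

Probabilities are the counts divided by 152.
Repeatedly combine the two least-probable nodes; the expected code length is the sum of the merged weights.
merge 3/76 + 23/152 → 29/152
merge 29/152 + 15/76 → 59/152
merge 23/76 + 47/152 → 93/152
merge 59/152 + 93/152 → 1
L = 29/152 + 59/152 + 93/152 + 1 = 333/152 ≈ 2.191 bits/symbol.

2.191 bits/symbol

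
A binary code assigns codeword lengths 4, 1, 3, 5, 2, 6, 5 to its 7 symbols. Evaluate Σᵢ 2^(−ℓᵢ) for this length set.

With common denominator 2^6 = 64: Σ 2^(−ℓᵢ) = 4/64 + 32/64 + 8/64 + 2/64 + 16/64 + 1/64 + 2/64 = 65/64 = 1.015625.

1.015625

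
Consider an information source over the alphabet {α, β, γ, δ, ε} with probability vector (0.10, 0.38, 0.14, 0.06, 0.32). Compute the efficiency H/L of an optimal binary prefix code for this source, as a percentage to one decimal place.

97.6%

Entropy H = −Σ p log₂ p ≈ 2.0293 bits.
Huffman merges: 3/50+1/10→4/25; 7/50+4/25→3/10; 3/10+8/25→31/50; 19/50+31/50→1. L = 52/25 ≈ 2.0800.
Efficiency = H/L = 2.0293/2.0800 = 97.6%.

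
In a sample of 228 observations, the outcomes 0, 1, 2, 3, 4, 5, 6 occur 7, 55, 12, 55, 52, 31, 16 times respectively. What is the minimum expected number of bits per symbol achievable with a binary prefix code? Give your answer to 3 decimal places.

Probabilities are the counts divided by 228.
Repeatedly combine the two least-probable nodes; the expected code length is the sum of the merged weights.
merge 7/228 + 1/19 → 1/12
merge 4/57 + 1/12 → 35/228
merge 31/228 + 35/228 → 11/38
merge 13/57 + 55/228 → 107/228
merge 55/228 + 11/38 → 121/228
merge 107/228 + 121/228 → 1
L = 1/12 + 35/228 + 11/38 + 107/228 + 121/228 + 1 = 48/19 ≈ 2.526 bits/symbol.

2.526 bits/symbol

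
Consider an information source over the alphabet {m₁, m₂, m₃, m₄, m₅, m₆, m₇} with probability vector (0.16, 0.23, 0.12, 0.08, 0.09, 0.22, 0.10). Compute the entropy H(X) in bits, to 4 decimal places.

2.6947 bits

H = −Σ pᵢ log₂ pᵢ.
−0.16·log₂(0.16) = 0.4230
−0.23·log₂(0.23) = 0.4877
−0.12·log₂(0.12) = 0.3671
−0.08·log₂(0.08) = 0.2915
−0.09·log₂(0.09) = 0.3127
−0.22·log₂(0.22) = 0.4806
−0.10·log₂(0.10) = 0.3322
Sum ≈ 2.6947 → 2.6947 bits.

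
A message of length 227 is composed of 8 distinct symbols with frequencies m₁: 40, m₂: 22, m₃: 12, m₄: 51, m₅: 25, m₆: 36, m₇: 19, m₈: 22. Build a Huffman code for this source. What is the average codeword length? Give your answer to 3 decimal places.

2.912 bits/symbol

Probabilities are the counts divided by 227.
Repeatedly combine the two least-probable nodes; the expected code length is the sum of the merged weights.
merge 12/227 + 19/227 → 31/227
merge 22/227 + 22/227 → 44/227
merge 25/227 + 31/227 → 56/227
merge 36/227 + 40/227 → 76/227
merge 44/227 + 51/227 → 95/227
merge 56/227 + 76/227 → 132/227
merge 95/227 + 132/227 → 1
L = 31/227 + 44/227 + 56/227 + 76/227 + 95/227 + 132/227 + 1 = 661/227 ≈ 2.912 bits/symbol.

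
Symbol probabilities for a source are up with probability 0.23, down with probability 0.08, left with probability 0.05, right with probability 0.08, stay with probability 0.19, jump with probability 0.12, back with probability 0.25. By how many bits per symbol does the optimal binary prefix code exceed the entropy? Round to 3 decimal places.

Entropy H = −Σ p log₂ p ≈ 2.6091 bits.
Huffman merges: 1/20+2/25→13/100; 2/25+3/25→1/5; 13/100+19/100→8/25; 1/5+23/100→43/100; 1/4+8/25→57/100; 43/100+57/100→1. L = 53/20 ≈ 2.6500.
L − H = 2.6500 − 2.6091 = 0.041 bits.

0.041 bits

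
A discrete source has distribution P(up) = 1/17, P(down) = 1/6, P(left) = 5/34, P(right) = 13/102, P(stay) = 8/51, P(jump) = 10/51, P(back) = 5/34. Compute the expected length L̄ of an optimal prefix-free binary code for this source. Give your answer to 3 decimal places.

2.804 bits/symbol

Repeatedly combine the two least-probable nodes; the expected code length is the sum of the merged weights.
merge 1/17 + 13/102 → 19/102
merge 5/34 + 5/34 → 5/17
merge 8/51 + 1/6 → 11/34
merge 19/102 + 10/51 → 13/34
merge 5/17 + 11/34 → 21/34
merge 13/34 + 21/34 → 1
L = 19/102 + 5/17 + 11/34 + 13/34 + 21/34 + 1 = 143/51 ≈ 2.804 bits/symbol.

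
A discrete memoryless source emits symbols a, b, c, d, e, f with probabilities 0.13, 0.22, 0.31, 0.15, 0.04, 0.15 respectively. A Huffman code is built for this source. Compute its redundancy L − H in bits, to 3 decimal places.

0.076 bits

Entropy H = −Σ p log₂ p ≈ 2.3939 bits.
Huffman merges: 1/25+13/100→17/100; 3/20+3/20→3/10; 17/100+11/50→39/100; 3/10+31/100→61/100; 39/100+61/100→1. L = 247/100 ≈ 2.4700.
L − H = 2.4700 − 2.3939 = 0.076 bits.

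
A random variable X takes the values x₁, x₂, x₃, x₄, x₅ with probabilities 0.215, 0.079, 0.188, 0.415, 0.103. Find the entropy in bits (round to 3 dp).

2.084 bits

H = −Σ pᵢ log₂ pᵢ.
−0.215·log₂(0.215) = 0.4768
−0.079·log₂(0.079) = 0.2893
−0.188·log₂(0.188) = 0.4533
−0.415·log₂(0.415) = 0.5266
−0.103·log₂(0.103) = 0.3378
Sum ≈ 2.0837 → 2.084 bits.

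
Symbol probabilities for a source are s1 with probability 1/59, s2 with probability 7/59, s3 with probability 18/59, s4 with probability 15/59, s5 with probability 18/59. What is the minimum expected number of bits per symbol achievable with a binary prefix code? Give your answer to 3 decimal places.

Repeatedly combine the two least-probable nodes; the expected code length is the sum of the merged weights.
merge 1/59 + 7/59 → 8/59
merge 8/59 + 15/59 → 23/59
merge 18/59 + 18/59 → 36/59
merge 23/59 + 36/59 → 1
L = 8/59 + 23/59 + 36/59 + 1 = 126/59 ≈ 2.136 bits/symbol.

2.136 bits/symbol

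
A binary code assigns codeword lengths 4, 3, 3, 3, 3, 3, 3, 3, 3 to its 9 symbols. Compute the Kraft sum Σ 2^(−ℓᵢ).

1.0625

With common denominator 2^4 = 16: Σ 2^(−ℓᵢ) = 1/16 + 2/16 + 2/16 + 2/16 + 2/16 + 2/16 + 2/16 + 2/16 + 2/16 = 17/16 = 1.0625.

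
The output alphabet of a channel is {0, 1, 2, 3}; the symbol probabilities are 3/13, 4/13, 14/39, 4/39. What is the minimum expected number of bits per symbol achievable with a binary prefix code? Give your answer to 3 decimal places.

Repeatedly combine the two least-probable nodes; the expected code length is the sum of the merged weights.
merge 4/39 + 3/13 → 1/3
merge 4/13 + 1/3 → 25/39
merge 14/39 + 25/39 → 1
L = 1/3 + 25/39 + 1 = 77/39 ≈ 1.974 bits/symbol.

1.974 bits/symbol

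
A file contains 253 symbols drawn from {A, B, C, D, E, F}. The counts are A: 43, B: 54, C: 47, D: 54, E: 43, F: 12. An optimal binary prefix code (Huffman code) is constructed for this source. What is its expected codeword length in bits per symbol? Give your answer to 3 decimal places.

Probabilities are the counts divided by 253.
Repeatedly combine the two least-probable nodes; the expected code length is the sum of the merged weights.
merge 12/253 + 43/253 → 5/23
merge 43/253 + 47/253 → 90/253
merge 54/253 + 54/253 → 108/253
merge 5/23 + 90/253 → 145/253
merge 108/253 + 145/253 → 1
L = 5/23 + 90/253 + 108/253 + 145/253 + 1 = 651/253 ≈ 2.573 bits/symbol.

2.573 bits/symbol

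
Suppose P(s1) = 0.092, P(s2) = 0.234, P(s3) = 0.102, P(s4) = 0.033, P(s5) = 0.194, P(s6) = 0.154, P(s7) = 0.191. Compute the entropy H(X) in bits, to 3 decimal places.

H = −Σ pᵢ log₂ pᵢ.
−0.092·log₂(0.092) = 0.3167
−0.234·log₂(0.234) = 0.4903
−0.102·log₂(0.102) = 0.3359
−0.033·log₂(0.033) = 0.1624
−0.194·log₂(0.194) = 0.4590
−0.154·log₂(0.154) = 0.4156
−0.191·log₂(0.191) = 0.4562
Sum ≈ 2.6361 → 2.636 bits.

2.636 bits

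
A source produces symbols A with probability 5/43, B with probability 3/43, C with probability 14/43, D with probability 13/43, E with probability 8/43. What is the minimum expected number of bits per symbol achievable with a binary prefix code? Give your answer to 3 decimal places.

2.186 bits/symbol

Repeatedly combine the two least-probable nodes; the expected code length is the sum of the merged weights.
merge 3/43 + 5/43 → 8/43
merge 8/43 + 8/43 → 16/43
merge 13/43 + 14/43 → 27/43
merge 16/43 + 27/43 → 1
L = 8/43 + 16/43 + 27/43 + 1 = 94/43 ≈ 2.186 bits/symbol.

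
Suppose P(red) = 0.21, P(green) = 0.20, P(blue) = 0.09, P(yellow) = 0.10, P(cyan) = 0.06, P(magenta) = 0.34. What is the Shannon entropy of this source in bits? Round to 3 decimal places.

H = −Σ pᵢ log₂ pᵢ.
−0.21·log₂(0.21) = 0.4728
−0.20·log₂(0.20) = 0.4644
−0.09·log₂(0.09) = 0.3127
−0.10·log₂(0.10) = 0.3322
−0.06·log₂(0.06) = 0.2435
−0.34·log₂(0.34) = 0.5292
Sum ≈ 2.3548 → 2.355 bits.

2.355 bits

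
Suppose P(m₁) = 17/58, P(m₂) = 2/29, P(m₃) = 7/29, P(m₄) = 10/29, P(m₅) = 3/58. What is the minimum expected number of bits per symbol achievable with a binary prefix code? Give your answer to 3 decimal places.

Repeatedly combine the two least-probable nodes; the expected code length is the sum of the merged weights.
merge 3/58 + 2/29 → 7/58
merge 7/58 + 7/29 → 21/58
merge 17/58 + 10/29 → 37/58
merge 21/58 + 37/58 → 1
L = 7/58 + 21/58 + 37/58 + 1 = 123/58 ≈ 2.121 bits/symbol.

2.121 bits/symbol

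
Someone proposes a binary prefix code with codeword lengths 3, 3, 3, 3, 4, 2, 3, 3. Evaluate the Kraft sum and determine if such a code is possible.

With common denominator 2^4 = 16: Σ 2^(−ℓᵢ) = 2/16 + 2/16 + 2/16 + 2/16 + 1/16 + 4/16 + 2/16 + 2/16 = 17/16 = 1.0625.
Kraft's inequality requires Σ ≤ 1; here Σ = 1.0625 > 1, so no such prefix code exists.

1.0625; no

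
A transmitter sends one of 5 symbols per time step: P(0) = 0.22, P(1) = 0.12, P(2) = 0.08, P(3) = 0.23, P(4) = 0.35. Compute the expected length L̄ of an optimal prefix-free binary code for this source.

2.2 bits/symbol

Repeatedly combine the two least-probable nodes; the expected code length is the sum of the merged weights.
merge 2/25 + 3/25 → 1/5
merge 1/5 + 11/50 → 21/50
merge 23/100 + 7/20 → 29/50
merge 21/50 + 29/50 → 1
L = 1/5 + 21/50 + 29/50 + 1 = 11/5 = 2.2 bits/symbol.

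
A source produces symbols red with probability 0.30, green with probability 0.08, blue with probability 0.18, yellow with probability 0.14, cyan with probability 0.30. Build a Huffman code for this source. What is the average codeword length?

Repeatedly combine the two least-probable nodes; the expected code length is the sum of the merged weights.
merge 2/25 + 7/50 → 11/50
merge 9/50 + 11/50 → 2/5
merge 3/10 + 3/10 → 3/5
merge 2/5 + 3/5 → 1
L = 11/50 + 2/5 + 3/5 + 1 = 111/50 = 2.22 bits/symbol.

2.22 bits/symbol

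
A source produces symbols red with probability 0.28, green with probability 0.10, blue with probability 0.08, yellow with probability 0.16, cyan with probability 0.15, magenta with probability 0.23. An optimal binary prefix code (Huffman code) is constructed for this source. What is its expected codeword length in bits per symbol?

2.49 bits/symbol

Repeatedly combine the two least-probable nodes; the expected code length is the sum of the merged weights.
merge 2/25 + 1/10 → 9/50
merge 3/20 + 4/25 → 31/100
merge 9/50 + 23/100 → 41/100
merge 7/25 + 31/100 → 59/100
merge 41/100 + 59/100 → 1
L = 9/50 + 31/100 + 41/100 + 59/100 + 1 = 249/100 = 2.49 bits/symbol.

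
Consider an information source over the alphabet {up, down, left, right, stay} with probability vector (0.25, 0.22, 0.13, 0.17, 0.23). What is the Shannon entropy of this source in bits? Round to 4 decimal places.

H = −Σ pᵢ log₂ pᵢ.
−0.25·log₂(0.25) = 0.5000
−0.22·log₂(0.22) = 0.4806
−0.13·log₂(0.13) = 0.3826
−0.17·log₂(0.17) = 0.4346
−0.23·log₂(0.23) = 0.4877
Sum ≈ 2.2855 → 2.2855 bits.

2.2855 bits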